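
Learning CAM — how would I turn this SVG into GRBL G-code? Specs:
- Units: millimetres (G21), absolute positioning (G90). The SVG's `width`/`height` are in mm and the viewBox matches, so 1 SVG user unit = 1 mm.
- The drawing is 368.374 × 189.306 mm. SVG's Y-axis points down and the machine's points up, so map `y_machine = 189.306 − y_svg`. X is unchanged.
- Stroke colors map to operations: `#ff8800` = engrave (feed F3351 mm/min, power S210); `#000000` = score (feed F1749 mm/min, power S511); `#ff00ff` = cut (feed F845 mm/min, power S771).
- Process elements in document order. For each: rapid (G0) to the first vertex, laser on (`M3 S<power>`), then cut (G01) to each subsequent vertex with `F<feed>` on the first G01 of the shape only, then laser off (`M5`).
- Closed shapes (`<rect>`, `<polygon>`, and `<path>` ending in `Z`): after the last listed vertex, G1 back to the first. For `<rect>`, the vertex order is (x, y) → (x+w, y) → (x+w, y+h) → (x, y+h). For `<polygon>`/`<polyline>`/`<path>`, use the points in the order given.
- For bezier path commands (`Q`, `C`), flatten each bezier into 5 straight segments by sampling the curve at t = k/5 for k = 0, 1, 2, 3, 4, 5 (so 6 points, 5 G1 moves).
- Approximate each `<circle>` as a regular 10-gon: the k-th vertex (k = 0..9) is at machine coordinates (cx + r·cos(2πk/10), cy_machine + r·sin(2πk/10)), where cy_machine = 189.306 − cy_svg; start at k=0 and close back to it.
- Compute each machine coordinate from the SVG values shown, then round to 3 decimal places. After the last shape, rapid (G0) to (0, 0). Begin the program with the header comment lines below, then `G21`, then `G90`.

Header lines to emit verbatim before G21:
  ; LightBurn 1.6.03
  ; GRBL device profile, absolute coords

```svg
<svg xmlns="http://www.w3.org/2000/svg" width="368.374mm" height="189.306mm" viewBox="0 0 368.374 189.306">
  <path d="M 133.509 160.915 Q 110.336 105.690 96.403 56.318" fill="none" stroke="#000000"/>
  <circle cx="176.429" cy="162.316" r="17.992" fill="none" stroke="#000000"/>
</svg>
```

; LightBurn 1.6.03
; GRBL device profile, absolute coords
G21
G90
G0 X133.509 Y28.391
M3 S511
G01 X124.609 Y50.247 F1749
G01 X116.449 Y71.635
G01 X109.028 Y92.554
G01 X102.346 Y113.005
G01 X96.403 Y132.988
M5
G0 X194.421 Y26.990
M3 S511
G01 X190.985 Y37.565 F1749
G01 X181.989 Y44.101
G01 X170.869 Y44.101
G01 X161.873 Y37.565
G01 X158.437 Y26.990
G01 X161.873 Y16.415
G01 X170.869 Y9.879
G01 X181.989 Y9.879
G01 X190.985 Y16.415
G01 X194.421 Y26.990
M5
G0 X0.000 Y0.000

Since the viewBox matches the mm dimensions, user units are millimetres directly. The only transform is the Y-flip y_m = 189.306 − y_svg.

Shape 1 is a quadratic bezier drawn with `<path>`. Its stroke #000000 means score at S511, F1749. After flipping Y the toolpath is (133.509,28.391) → (124.609,50.247) → (116.449,71.635) → (109.028,92.554) → (102.346,113.005) → (96.403,132.988).

Shape 2 is a circle drawn with `<circle>`. Its stroke #000000 means score at S511, F1749. After flipping Y the toolpath is (194.421,26.990) → (190.985,37.565) → (181.989,44.101) → (170.869,44.101) → (161.873,37.565) → (158.437,26.990) → (161.873,16.415) → (170.869,9.879) → (181.989,9.879) → (190.985,16.415) → (194.421,26.990), returning to the start.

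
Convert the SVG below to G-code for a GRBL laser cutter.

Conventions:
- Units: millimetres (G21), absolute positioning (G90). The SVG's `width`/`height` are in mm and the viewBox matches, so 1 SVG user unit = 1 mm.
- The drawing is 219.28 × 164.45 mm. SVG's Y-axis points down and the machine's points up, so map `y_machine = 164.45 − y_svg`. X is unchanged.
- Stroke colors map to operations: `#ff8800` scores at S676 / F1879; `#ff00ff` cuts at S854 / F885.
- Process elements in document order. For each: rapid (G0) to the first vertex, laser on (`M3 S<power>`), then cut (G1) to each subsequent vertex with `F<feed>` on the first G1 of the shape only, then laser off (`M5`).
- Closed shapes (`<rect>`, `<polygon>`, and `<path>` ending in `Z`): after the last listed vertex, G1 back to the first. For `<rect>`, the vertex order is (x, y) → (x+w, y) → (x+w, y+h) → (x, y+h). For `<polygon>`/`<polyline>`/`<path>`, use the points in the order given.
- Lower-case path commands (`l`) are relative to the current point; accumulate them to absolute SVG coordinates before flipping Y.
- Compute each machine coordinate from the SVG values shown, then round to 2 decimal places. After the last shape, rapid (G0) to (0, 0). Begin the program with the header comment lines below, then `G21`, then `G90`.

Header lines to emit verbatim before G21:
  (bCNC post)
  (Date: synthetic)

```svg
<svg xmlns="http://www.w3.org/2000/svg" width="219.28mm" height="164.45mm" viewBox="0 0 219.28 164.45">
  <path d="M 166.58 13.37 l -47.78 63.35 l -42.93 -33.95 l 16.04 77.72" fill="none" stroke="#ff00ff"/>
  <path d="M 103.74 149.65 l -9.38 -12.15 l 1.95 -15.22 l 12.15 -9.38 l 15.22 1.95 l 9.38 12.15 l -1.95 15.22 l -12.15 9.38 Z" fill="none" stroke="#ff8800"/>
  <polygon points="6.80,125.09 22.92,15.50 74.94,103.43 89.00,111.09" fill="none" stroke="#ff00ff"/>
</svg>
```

(bCNC post)
(Date: synthetic)
G21
G90
G0 X166.58 Y151.08
M3 S854
G1 X118.80 Y87.73 F885
G1 X75.87 Y121.68
G1 X91.91 Y43.96
M5
G0 X103.74 Y14.80
M3 S676
G1 X94.36 Y26.95 F1879
G1 X96.31 Y42.17
G1 X108.46 Y51.55
G1 X123.68 Y49.60
G1 X133.06 Y37.45
G1 X131.11 Y22.23
G1 X118.96 Y12.85
G1 X103.74 Y14.80
M5
G0 X6.80 Y39.36
M3 S854
G1 X22.92 Y148.95 F885
G1 X74.94 Y61.02
G1 X89.00 Y53.36
G1 X6.80 Y39.36
M5
G0 X0.00 Y0.00

Since the viewBox matches the mm dimensions, user units are millimetres directly. The only transform is the Y-flip y_m = 164.45 − y_svg.

Shape 1 is a open polyline drawn with `<path>`. Its stroke #ff00ff means cut at S854, F885. After flipping Y the toolpath is (166.58,151.08) → (118.80,87.73) → (75.87,121.68) → (91.91,43.96).

Shape 2 is a regular polygon drawn with `<path>`. Its stroke #ff8800 means score at S676, F1879. After flipping Y the toolpath is (103.74,14.80) → (94.36,26.95) → (96.31,42.17) → (108.46,51.55) → (123.68,49.60) → (133.06,37.45) → (131.11,22.23) → (118.96,12.85) → (103.74,14.80), returning to the start.

Shape 3 is a closed polygon drawn with `<polygon>`. Its stroke #ff00ff means cut at S854, F885. After flipping Y the toolpath is (6.80,39.36) → (22.92,148.95) → (74.94,61.02) → (89.00,53.36) → (6.80,39.36), returning to the start.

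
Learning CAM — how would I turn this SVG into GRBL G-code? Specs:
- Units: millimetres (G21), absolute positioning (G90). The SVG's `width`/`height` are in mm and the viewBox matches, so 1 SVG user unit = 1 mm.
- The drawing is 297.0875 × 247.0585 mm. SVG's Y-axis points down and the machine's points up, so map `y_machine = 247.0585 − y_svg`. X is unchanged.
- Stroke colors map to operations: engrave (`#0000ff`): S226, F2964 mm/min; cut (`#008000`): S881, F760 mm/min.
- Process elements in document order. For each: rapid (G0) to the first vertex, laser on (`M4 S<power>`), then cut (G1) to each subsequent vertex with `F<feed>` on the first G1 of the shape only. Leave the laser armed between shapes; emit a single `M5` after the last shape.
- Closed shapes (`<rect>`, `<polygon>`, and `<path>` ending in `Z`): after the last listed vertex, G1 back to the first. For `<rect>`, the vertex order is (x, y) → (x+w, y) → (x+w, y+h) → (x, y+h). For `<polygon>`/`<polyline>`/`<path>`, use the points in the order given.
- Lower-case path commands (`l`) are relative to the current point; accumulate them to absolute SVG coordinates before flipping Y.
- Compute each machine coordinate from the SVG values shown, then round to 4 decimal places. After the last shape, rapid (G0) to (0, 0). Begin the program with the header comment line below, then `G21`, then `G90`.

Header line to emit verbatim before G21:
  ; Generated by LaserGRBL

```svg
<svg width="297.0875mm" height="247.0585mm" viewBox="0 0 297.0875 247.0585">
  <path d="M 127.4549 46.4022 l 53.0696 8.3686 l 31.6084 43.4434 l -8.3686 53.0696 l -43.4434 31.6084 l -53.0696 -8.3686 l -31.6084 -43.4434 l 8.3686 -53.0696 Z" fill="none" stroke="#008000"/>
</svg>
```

; Generated by LaserGRBL
G21
G90
G0 X127.4549 Y200.6563
M4 S881
G1 X180.5245 Y192.2877 F760
G1 X212.1329 Y148.8443
G1 X203.7643 Y95.7747
G1 X160.3209 Y64.1663
G1 X107.2513 Y72.5349
G1 X75.6429 Y115.9783
G1 X84.0115 Y169.0479
G1 X127.4549 Y200.6563
M5
G0 X0.0000 Y0.0000

1 u = 1 mm; y_m = 247.0585 − y.

[1] `<path>` regular polygon, #008000→cut S881 F760: (127.4549,200.6563) → (180.5245,192.2877) → (212.1329,148.8443) → (203.7643,95.7747) → (160.3209,64.1663) → (107.2513,72.5349) → (75.6429,115.9783) → (84.0115,169.0479) → (127.4549,200.6563) (closed)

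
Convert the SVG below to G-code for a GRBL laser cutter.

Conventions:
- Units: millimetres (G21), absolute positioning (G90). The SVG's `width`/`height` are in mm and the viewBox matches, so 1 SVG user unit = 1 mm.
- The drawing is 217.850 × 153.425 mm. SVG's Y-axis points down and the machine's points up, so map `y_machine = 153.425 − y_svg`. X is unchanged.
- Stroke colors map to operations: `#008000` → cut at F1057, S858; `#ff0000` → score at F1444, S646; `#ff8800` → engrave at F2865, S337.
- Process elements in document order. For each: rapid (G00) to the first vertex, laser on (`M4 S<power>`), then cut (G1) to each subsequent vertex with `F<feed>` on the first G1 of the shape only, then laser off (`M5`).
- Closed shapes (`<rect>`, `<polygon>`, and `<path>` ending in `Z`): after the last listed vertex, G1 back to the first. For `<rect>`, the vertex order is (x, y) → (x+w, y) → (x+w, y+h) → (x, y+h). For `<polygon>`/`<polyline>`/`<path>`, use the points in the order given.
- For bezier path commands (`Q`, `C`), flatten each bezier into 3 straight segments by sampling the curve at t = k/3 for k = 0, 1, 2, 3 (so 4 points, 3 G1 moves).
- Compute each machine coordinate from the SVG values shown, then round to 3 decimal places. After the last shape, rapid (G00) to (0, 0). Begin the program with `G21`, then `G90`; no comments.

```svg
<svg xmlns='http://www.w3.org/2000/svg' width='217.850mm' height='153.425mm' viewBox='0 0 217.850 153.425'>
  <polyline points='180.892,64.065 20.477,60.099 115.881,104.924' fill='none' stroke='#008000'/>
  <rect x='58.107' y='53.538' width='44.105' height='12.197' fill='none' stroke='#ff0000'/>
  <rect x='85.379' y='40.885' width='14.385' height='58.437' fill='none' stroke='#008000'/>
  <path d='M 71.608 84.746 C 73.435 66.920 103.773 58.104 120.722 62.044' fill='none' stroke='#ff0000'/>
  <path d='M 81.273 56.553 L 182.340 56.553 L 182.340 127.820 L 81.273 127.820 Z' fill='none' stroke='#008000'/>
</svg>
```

G21
G90
G00 X180.892 Y89.360
M4 S858
G1 X20.477 Y93.326 F1057
G1 X115.881 Y48.501
M5
G00 X58.107 Y99.887
M4 S646
G1 X102.212 Y99.887 F1444
G1 X102.212 Y87.690
G1 X58.107 Y87.690
G1 X58.107 Y99.887
M5
G00 X85.379 Y112.540
M4 S858
G1 X99.764 Y112.540 F1057
G1 X99.764 Y54.103
G1 X85.379 Y54.103
G1 X85.379 Y112.540
M5
G00 X71.608 Y68.679
M4 S646
G1 X81.387 Y83.363 F1444
G1 X100.862 Y91.208
G1 X120.722 Y91.381
M5
G00 X81.273 Y96.872
M4 S858
G1 X182.340 Y96.872 F1057
G1 X182.340 Y25.605
G1 X81.273 Y25.605
G1 X81.273 Y96.872
M5
G00 X0.000 Y0.000

viewBox `0 0 217.850 153.425` with mm width/height → 1 unit = 1 mm. Flip: y_m = 153.425 − y_svg.

**Shape 1** — `<polyline>` open polyline, stroke `#008000` → cut (S858, F1057). Machine vertices: (180.892,89.360) → (20.477,93.326) → (115.881,48.501). Open path.

**Shape 2** — `<rect>` rectangle, stroke `#ff0000` → score (S646, F1444). Machine vertices: (58.107,99.887) → (102.212,99.887) → (102.212,87.690) → (58.107,87.690) → (58.107,99.887). Closed: final G1 returns to the first vertex.

**Shape 3** — `<rect>` rectangle, stroke `#008000` → cut (S858, F1057). Machine vertices: (85.379,112.540) → (99.764,112.540) → (99.764,54.103) → (85.379,54.103) → (85.379,112.540). Closed: final G1 returns to the first vertex.

**Shape 4** — `<path>` cubic bezier, stroke `#ff0000` → score (S646, F1444). Control points (SVG): P0=(71.608,84.746), P1=(73.435,66.920), P2=(103.773,58.104), P3=(120.722,62.044); sampled at t=k/3. Machine vertices: (71.608,68.679) → (81.387,83.363) → (100.862,91.208) → (120.722,91.381). Open path.

**Shape 5** — `<path>` rectangle, stroke `#008000` → cut (S858, F1057). Machine vertices: (81.273,96.872) → (182.340,96.872) → (182.340,25.605) → (81.273,25.605) → (81.273,96.872). Closed: final G1 returns to the first vertex.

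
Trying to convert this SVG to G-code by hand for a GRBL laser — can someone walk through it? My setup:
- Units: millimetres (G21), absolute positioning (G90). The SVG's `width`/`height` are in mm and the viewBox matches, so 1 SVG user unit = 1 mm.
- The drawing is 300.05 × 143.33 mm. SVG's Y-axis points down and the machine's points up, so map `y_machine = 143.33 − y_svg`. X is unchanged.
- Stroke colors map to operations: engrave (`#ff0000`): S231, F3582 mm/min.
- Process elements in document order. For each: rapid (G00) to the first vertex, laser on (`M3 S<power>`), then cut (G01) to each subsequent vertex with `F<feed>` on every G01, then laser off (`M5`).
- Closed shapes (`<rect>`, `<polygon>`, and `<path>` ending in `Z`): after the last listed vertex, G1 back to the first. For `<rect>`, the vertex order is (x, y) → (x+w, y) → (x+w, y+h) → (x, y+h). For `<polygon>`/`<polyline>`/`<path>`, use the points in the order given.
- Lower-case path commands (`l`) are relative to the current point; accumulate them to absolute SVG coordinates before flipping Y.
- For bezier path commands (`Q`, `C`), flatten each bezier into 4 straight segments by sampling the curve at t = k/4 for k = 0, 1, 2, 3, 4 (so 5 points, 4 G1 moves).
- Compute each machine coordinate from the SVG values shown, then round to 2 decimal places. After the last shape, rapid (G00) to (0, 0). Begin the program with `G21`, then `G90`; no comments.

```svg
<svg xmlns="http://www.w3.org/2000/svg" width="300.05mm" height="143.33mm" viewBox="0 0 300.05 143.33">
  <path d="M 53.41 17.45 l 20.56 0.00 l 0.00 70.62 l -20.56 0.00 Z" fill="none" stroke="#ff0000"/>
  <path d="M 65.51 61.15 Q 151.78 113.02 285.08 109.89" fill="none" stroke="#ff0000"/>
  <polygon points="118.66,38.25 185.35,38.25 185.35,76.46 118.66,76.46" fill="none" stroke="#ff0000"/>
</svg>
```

viewBox `0 0 300.05 143.33` with mm width/height → 1 unit = 1 mm. Flip: y_m = 143.33 − y_svg.

**Shape 1** — `<path>` rectangle, stroke `#ff0000` → engrave (S231, F3582). Machine vertices: (53.41,125.88) → (73.97,125.88) → (73.97,55.26) → (53.41,55.26) → (53.41,125.88). Closed: final G1 returns to the first vertex.

**Shape 2** — `<path>` quadratic bezier, stroke `#ff0000` → engrave (S231, F3582). Control points (SVG): P0=(65.51,61.15), P1=(151.78,113.02), P2=(285.08,109.89); sampled at t=k/4. Machine vertices: (65.51,82.18) → (111.58,59.68) → (163.54,44.06) → (221.37,35.31) → (285.08,33.44). Open path.

**Shape 3** — `<polygon>` rectangle, stroke `#ff0000` → engrave (S231, F3582). Machine vertices: (118.66,105.08) → (185.35,105.08) → (185.35,66.87) → (118.66,66.87) → (118.66,105.08). Closed: final G1 returns to the first vertex.

G21
G90
G00 X53.41 Y125.88
M3 S231
G01 X73.97 Y125.88 F3582
G01 X73.97 Y55.26 F3582
G01 X53.41 Y55.26 F3582
G01 X53.41 Y125.88 F3582
M5
G00 X65.51 Y82.18
M3 S231
G01 X111.58 Y59.68 F3582
G01 X163.54 Y44.06 F3582
G01 X221.37 Y35.31 F3582
G01 X285.08 Y33.44 F3582
M5
G00 X118.66 Y105.08
M3 S231
G01 X185.35 Y105.08 F3582
G01 X185.35 Y66.87 F3582
G01 X118.66 Y66.87 F3582
G01 X118.66 Y105.08 F3582
M5
G00 X0.00 Y0.00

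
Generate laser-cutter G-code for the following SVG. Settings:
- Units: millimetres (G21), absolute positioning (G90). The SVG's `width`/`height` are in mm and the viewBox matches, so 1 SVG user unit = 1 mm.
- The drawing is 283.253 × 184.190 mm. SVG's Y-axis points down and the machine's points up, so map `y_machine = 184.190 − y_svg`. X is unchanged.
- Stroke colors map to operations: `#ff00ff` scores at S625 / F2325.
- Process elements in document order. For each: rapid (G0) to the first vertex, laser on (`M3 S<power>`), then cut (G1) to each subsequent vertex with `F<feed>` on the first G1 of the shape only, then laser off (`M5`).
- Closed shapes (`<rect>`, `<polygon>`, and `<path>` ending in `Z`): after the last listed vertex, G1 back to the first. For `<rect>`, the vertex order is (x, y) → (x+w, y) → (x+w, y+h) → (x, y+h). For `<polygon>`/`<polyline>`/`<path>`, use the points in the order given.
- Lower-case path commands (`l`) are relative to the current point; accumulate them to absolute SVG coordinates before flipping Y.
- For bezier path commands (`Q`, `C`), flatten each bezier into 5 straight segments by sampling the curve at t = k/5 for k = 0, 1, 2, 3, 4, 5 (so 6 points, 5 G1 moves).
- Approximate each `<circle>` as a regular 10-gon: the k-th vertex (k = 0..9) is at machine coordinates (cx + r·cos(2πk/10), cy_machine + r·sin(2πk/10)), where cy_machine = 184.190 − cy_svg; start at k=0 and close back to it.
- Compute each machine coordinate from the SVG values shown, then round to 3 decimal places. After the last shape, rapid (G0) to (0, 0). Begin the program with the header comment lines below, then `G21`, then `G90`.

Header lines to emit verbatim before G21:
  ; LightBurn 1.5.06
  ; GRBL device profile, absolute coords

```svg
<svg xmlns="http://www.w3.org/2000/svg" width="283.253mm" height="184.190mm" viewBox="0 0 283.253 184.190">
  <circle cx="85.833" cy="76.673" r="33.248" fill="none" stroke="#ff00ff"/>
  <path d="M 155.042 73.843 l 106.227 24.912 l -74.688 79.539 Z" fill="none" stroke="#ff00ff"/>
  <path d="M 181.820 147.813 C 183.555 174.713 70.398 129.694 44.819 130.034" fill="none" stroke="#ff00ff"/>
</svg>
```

1 u = 1 mm; y_m = 184.190 − y.

[1] `<circle>` circle, #ff00ff→score S625 F2325: (119.081,107.517) → (112.731,127.060) → (96.107,139.138) → (75.559,139.138) → (58.935,127.060) → (52.585,107.517) → (58.935,87.974) → (75.559,75.896) → (96.107,75.896) → (112.731,87.974) → (119.081,107.517) (closed)

[2] `<path>` regular polygon, #ff00ff→score S625 F2325: (155.042,110.347) → (261.269,85.435) → (186.581,5.896) → (155.042,110.347) (closed)

[3] `<path>` cubic bezier, #ff00ff→score S625 F2325: (181.820,36.377) → (170.694,27.929) → (141.712,31.112) → (104.593,40.297) → (69.056,49.855) → (44.819,54.156)

; LightBurn 1.5.06
; GRBL device profile, absolute coords
G21
G90
G0 X119.081 Y107.517
M3 S625
G1 X112.731 Y127.060 F2325
G1 X96.107 Y139.138
G1 X75.559 Y139.138
G1 X58.935 Y127.060
G1 X52.585 Y107.517
G1 X58.935 Y87.974
G1 X75.559 Y75.896
G1 X96.107 Y75.896
G1 X112.731 Y87.974
G1 X119.081 Y107.517
M5
G0 X155.042 Y110.347
M3 S625
G1 X261.269 Y85.435 F2325
G1 X186.581 Y5.896
G1 X155.042 Y110.347
M5
G0 X181.820 Y36.377
M3 S625
G1 X170.694 Y27.929 F2325
G1 X141.712 Y31.112
G1 X104.593 Y40.297
G1 X69.056 Y49.855
G1 X44.819 Y54.156
M5
G0 X0.000 Y0.000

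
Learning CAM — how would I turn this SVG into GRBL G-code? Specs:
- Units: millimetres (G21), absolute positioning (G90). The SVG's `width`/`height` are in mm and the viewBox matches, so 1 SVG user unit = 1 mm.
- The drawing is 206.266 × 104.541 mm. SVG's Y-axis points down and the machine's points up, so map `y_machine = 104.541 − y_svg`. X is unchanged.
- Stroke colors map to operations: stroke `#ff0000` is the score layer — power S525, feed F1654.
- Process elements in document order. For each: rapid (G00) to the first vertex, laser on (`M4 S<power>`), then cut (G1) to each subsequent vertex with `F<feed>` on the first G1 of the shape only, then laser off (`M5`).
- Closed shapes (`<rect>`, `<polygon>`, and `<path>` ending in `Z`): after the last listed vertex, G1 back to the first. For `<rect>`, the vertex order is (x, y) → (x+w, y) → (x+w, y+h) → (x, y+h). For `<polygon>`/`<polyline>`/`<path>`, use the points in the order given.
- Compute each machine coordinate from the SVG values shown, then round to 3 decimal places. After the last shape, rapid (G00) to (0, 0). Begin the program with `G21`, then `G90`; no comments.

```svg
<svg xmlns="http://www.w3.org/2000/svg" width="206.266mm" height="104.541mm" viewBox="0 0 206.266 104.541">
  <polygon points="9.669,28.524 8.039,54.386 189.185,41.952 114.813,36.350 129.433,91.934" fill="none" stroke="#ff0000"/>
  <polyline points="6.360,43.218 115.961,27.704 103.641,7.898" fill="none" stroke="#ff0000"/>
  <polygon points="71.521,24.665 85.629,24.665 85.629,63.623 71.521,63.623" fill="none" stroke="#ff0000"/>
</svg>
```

G21
G90
G00 X9.669 Y76.017
M4 S525
G1 X8.039 Y50.155 F1654
G1 X189.185 Y62.589
G1 X114.813 Y68.191
G1 X129.433 Y12.607
G1 X9.669 Y76.017
M5
G00 X6.360 Y61.323
M4 S525
G1 X115.961 Y76.837 F1654
G1 X103.641 Y96.643
M5
G00 X71.521 Y79.876
M4 S525
G1 X85.629 Y79.876 F1654
G1 X85.629 Y40.918
G1 X71.521 Y40.918
G1 X71.521 Y79.876
M5
G00 X0.000 Y0.000

viewBox `0 0 206.266 104.541` with mm width/height → 1 unit = 1 mm. Flip: y_m = 104.541 − y_svg.

**Shape 1** — `<polygon>` closed polygon, stroke `#ff0000` → score (S525, F1654). Machine vertices: (9.669,76.017) → (8.039,50.155) → (189.185,62.589) → (114.813,68.191) → (129.433,12.607) → (9.669,76.017). Closed: final G1 returns to the first vertex.

**Shape 2** — `<polyline>` open polyline, stroke `#ff0000` → score (S525, F1654). Machine vertices: (6.360,61.323) → (115.961,76.837) → (103.641,96.643). Open path.

**Shape 3** — `<polygon>` rectangle, stroke `#ff0000` → score (S525, F1654). Machine vertices: (71.521,79.876) → (85.629,79.876) → (85.629,40.918) → (71.521,40.918) → (71.521,79.876). Closed: final G1 returns to the first vertex.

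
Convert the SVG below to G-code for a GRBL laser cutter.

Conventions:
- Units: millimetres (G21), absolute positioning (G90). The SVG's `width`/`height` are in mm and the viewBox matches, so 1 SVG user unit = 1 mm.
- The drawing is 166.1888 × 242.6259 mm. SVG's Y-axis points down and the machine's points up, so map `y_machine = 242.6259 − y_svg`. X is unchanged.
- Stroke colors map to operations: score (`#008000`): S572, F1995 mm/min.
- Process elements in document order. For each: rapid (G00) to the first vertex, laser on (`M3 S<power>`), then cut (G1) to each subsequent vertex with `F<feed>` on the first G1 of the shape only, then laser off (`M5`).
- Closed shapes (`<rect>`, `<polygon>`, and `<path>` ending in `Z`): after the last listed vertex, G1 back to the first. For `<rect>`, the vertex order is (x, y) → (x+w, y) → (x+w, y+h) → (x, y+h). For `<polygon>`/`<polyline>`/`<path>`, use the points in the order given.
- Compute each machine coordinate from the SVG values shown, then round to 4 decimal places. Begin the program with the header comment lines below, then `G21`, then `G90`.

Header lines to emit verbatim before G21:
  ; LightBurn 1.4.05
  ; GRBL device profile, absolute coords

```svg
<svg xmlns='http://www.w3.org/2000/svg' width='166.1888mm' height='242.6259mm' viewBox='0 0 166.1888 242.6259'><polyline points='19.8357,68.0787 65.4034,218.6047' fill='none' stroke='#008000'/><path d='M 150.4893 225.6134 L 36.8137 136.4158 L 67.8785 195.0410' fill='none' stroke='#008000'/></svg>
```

viewBox `0 0 166.1888 242.6259` with mm width/height → 1 unit = 1 mm. Flip: y_m = 242.6259 − y_svg.

**Shape 1** — `<polyline>` line segment, stroke `#008000` → score (S572, F1995). Machine vertices: (19.8357,174.5472) → (65.4034,24.0212). Open path.

**Shape 2** — `<path>` open polyline, stroke `#008000` → score (S572, F1995). Machine vertices: (150.4893,17.0125) → (36.8137,106.2101) → (67.8785,47.5849). Open path.

; LightBurn 1.4.05
; GRBL device profile, absolute coords
G21
G90
G00 X19.8357 Y174.5472
M3 S572
G1 X65.4034 Y24.0212 F1995
M5
G00 X150.4893 Y17.0125
M3 S572
G1 X36.8137 Y106.2101 F1995
G1 X67.8785 Y47.5849
M5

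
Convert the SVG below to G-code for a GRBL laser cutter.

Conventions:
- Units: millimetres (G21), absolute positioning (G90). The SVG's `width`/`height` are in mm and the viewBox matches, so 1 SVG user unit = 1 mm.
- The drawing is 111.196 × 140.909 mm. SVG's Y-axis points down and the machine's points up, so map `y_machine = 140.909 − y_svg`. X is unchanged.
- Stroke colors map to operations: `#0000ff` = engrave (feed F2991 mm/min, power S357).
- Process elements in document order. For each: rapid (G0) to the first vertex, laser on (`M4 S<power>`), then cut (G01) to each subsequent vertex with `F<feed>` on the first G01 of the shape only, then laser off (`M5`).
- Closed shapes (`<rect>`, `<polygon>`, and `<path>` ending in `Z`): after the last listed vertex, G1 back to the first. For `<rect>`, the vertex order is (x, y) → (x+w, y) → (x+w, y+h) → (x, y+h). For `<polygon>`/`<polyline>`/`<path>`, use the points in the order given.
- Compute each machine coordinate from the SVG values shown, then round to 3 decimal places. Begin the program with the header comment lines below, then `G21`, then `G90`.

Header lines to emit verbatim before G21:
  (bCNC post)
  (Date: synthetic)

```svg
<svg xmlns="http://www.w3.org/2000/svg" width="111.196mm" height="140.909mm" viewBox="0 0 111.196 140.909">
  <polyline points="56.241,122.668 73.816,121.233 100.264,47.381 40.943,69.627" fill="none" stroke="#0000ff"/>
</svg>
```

1 u = 1 mm; y_m = 140.909 − y.

[1] `<polyline>` open polyline, #0000ff→engrave S357 F2991: (56.241,18.241) → (73.816,19.676) → (100.264,93.528) → (40.943,71.282)

(bCNC post)
(Date: synthetic)
G21
G90
G0 X56.241 Y18.241
M4 S357
G01 X73.816 Y19.676 F2991
G01 X100.264 Y93.528
G01 X40.943 Y71.282
M5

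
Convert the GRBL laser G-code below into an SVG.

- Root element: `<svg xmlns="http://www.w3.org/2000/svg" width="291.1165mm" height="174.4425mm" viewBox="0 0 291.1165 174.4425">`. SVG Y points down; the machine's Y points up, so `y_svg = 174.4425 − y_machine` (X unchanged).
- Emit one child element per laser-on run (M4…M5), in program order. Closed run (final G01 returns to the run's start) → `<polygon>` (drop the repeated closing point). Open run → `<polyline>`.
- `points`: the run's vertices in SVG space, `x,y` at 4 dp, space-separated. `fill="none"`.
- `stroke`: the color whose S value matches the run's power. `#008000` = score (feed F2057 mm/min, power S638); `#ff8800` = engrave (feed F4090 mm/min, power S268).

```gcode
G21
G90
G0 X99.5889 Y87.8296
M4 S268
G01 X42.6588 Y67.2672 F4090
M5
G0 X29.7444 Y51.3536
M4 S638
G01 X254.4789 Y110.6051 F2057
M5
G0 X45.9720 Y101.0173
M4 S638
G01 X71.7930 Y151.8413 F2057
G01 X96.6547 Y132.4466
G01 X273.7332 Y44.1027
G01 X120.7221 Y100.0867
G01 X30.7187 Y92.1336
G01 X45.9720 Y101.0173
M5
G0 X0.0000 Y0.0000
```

<svg xmlns="http://www.w3.org/2000/svg" width="291.1165mm" height="174.4425mm" viewBox="0 0 291.1165 174.4425">
  <polyline points="99.5889,86.6129 42.6588,107.1753" fill="none" stroke="#ff8800"/>
  <polyline points="29.7444,123.0889 254.4789,63.8374" fill="none" stroke="#008000"/>
  <polygon points="45.9720,73.4252 71.7930,22.6012 96.6547,41.9959 273.7332,130.3398 120.7221,74.3558 30.7187,82.3089" fill="none" stroke="#008000"/>
</svg>

y_svg = 174.4425 − y_m.

[1] S268→`#ff8800` (engrave); open run; points: 99.5889,86.6129 42.6588,107.1753

[2] S638→`#008000` (score); open run; points: 29.7444,123.0889 254.4789,63.8374

[3] S638→`#008000` (score); closed run; points: 45.9720,73.4252 71.7930,22.6012 96.6547,41.9959 273.7332,130.3398 120.7221,74.3558 30.7187,82.3089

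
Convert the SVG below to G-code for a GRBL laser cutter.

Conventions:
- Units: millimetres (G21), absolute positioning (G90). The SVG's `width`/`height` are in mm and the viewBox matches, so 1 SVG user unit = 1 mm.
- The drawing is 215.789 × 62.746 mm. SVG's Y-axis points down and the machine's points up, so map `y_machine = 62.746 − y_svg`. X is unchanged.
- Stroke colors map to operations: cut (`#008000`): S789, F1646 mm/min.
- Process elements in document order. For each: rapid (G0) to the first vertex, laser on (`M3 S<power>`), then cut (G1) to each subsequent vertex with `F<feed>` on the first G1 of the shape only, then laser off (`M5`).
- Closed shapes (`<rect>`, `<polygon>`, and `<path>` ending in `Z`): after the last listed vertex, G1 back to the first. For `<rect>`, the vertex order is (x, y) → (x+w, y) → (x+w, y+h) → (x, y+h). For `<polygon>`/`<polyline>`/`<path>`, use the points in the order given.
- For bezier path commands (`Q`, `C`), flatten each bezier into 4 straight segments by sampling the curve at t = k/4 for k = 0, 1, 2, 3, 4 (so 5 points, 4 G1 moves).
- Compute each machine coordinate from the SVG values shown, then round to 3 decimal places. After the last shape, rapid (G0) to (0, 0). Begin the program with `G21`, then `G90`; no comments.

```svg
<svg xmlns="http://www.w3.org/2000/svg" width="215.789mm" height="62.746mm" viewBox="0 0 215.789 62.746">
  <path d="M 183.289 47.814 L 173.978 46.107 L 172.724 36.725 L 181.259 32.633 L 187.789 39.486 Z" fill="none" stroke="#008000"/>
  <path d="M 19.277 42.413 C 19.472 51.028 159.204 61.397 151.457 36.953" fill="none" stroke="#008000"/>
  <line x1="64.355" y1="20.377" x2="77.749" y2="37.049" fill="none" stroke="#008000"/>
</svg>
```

G21
G90
G0 X183.289 Y14.932
M3 S789
G1 X173.978 Y16.639 F1646
G1 X172.724 Y26.021
G1 X181.259 Y30.113
G1 X187.789 Y23.260
G1 X183.289 Y14.932
M5
G0 X19.277 Y20.333
M3 S789
G1 X41.102 Y14.114 F1646
G1 X88.345 Y10.666
G1 X134.100 Y13.416
G1 X151.457 Y25.793
M5
G0 X64.355 Y42.369
M3 S789
G1 X77.749 Y25.697 F1646
M5
G0 X0.000 Y0.000

Since the viewBox matches the mm dimensions, user units are millimetres directly. The only transform is the Y-flip y_m = 62.746 − y_svg.

Shape 1 is a regular polygon drawn with `<path>`. Its stroke #008000 means cut at S789, F1646. After flipping Y the toolpath is (183.289,14.932) → (173.978,16.639) → (172.724,26.021) → (181.259,30.113) → (187.789,23.260) → (183.289,14.932), returning to the start.

Shape 2 is a cubic bezier drawn with `<path>`. Its stroke #008000 means cut at S789, F1646. After flipping Y the toolpath is (19.277,20.333) → (41.102,14.114) → (88.345,10.666) → (134.100,13.416) → (151.457,25.793).

Shape 3 is a line segment drawn with `<line>`. Its stroke #008000 means cut at S789, F1646. After flipping Y the toolpath is (64.355,42.369) → (77.749,25.697).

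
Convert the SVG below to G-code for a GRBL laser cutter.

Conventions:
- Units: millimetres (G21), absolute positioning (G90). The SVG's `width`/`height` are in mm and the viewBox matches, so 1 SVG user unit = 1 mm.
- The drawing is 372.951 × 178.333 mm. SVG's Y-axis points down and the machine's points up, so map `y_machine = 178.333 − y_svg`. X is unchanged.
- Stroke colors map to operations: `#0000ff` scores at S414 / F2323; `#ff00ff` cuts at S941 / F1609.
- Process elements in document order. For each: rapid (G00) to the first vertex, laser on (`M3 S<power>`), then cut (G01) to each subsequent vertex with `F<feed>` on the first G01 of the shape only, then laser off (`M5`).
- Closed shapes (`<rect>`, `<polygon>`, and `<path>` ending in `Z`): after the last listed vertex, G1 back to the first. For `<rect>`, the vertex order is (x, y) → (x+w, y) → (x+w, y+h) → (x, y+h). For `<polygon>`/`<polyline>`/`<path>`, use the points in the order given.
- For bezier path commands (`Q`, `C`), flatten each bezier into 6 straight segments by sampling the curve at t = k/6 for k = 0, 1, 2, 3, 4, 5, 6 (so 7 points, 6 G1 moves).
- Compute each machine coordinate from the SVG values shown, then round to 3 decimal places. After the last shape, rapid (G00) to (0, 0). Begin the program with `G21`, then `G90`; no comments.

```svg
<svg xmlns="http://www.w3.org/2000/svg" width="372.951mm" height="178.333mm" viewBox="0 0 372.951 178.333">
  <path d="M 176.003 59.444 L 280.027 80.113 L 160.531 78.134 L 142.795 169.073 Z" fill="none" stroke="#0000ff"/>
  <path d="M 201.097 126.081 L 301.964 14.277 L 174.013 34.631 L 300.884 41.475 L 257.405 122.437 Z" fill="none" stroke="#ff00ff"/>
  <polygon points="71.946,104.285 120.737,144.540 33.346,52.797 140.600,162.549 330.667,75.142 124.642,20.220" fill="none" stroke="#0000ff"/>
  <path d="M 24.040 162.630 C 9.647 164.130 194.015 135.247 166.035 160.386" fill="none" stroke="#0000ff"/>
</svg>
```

G21
G90
G00 X176.003 Y118.889
M3 S414
G01 X280.027 Y98.220 F2323
G01 X160.531 Y100.199
G01 X142.795 Y9.260
G01 X176.003 Y118.889
M5
G00 X201.097 Y52.252
M3 S941
G01 X301.964 Y164.056 F1609
G01 X174.013 Y143.702
G01 X300.884 Y136.858
G01 X257.405 Y55.896
G01 X201.097 Y52.252
M5
G00 X71.946 Y74.048
M3 S414
G01 X120.737 Y33.793 F2323
G01 X33.346 Y125.536
G01 X140.600 Y15.784
G01 X330.667 Y103.191
G01 X124.642 Y158.113
G01 X71.946 Y74.048
M5
G00 X24.040 Y15.703
M3 S414
G01 X31.504 Y17.094 F2323
G01 X60.674 Y21.205
G01 X100.133 Y25.690
G01 X138.459 Y28.205
G01 X164.233 Y26.405
G01 X166.035 Y17.947
M5
G00 X0.000 Y0.000

viewBox `0 0 372.951 178.333` with mm width/height → 1 unit = 1 mm. Flip: y_m = 178.333 − y_svg.

**Shape 1** — `<path>` closed polygon, stroke `#0000ff` → score (S414, F2323). Machine vertices: (176.003,118.889) → (280.027,98.220) → (160.531,100.199) → (142.795,9.260) → (176.003,118.889). Closed: final G1 returns to the first vertex.

**Shape 2** — `<path>` closed polygon, stroke `#ff00ff` → cut (S941, F1609). Machine vertices: (201.097,52.252) → (301.964,164.056) → (174.013,143.702) → (300.884,136.858) → (257.405,55.896) → (201.097,52.252). Closed: final G1 returns to the first vertex.

**Shape 3** — `<polygon>` closed polygon, stroke `#0000ff` → score (S414, F2323). Machine vertices: (71.946,74.048) → (120.737,33.793) → (33.346,125.536) → (140.600,15.784) → (330.667,103.191) → (124.642,158.113) → (71.946,74.048). Closed: final G1 returns to the first vertex.

**Shape 4** — `<path>` cubic bezier, stroke `#0000ff` → score (S414, F2323). Control points (SVG): P0=(24.040,162.630), P1=(9.647,164.130), P2=(194.015,135.247), P3=(166.035,160.386); sampled at t=k/6. Machine vertices: (24.040,15.703) → (31.504,17.094) → (60.674,21.205) → (100.133,25.690) → (138.459,28.205) → (164.233,26.405) → (166.035,17.947). Open path.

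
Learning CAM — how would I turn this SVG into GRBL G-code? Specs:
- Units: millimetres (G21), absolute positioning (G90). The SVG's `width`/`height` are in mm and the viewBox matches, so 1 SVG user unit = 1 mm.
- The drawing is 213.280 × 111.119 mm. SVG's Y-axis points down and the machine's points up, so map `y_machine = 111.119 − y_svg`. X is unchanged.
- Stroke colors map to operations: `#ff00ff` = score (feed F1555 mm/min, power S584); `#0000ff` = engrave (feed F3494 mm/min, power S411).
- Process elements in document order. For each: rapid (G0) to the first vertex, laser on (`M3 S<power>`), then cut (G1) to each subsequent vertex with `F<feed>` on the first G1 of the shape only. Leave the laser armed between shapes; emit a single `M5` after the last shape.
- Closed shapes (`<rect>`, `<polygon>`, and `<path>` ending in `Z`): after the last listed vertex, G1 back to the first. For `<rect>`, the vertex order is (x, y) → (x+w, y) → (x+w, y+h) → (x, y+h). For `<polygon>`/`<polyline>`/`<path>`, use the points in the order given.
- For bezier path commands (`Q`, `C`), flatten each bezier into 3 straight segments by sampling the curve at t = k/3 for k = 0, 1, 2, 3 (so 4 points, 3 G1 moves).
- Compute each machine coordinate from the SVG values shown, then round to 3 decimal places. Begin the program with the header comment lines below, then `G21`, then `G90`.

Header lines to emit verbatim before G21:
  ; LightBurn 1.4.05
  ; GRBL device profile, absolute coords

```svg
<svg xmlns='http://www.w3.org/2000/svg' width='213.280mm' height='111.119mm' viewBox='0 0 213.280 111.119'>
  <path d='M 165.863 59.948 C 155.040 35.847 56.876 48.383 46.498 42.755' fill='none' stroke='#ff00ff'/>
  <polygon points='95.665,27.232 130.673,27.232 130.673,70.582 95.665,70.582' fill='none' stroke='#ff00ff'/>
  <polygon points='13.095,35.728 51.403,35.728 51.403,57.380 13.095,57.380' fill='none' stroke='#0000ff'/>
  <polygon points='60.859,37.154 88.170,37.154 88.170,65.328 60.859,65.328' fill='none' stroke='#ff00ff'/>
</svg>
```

; LightBurn 1.4.05
; GRBL device profile, absolute coords
G21
G90
G0 X165.863 Y51.171
M3 S584
G1 X132.413 Y65.089 F1555
G1 X79.652 Y66.761
G1 X46.498 Y68.364
G0 X95.665 Y83.887
M3 S584
G1 X130.673 Y83.887 F1555
G1 X130.673 Y40.537
G1 X95.665 Y40.537
G1 X95.665 Y83.887
G0 X13.095 Y75.391
M3 S411
G1 X51.403 Y75.391 F3494
G1 X51.403 Y53.739
G1 X13.095 Y53.739
G1 X13.095 Y75.391
G0 X60.859 Y73.965
M3 S584
G1 X88.170 Y73.965 F1555
G1 X88.170 Y45.791
G1 X60.859 Y45.791
G1 X60.859 Y73.965
M5

viewBox `0 0 213.280 111.119` with mm width/height → 1 unit = 1 mm. Flip: y_m = 111.119 − y_svg.

**Shape 1** — `<path>` cubic bezier, stroke `#ff00ff` → score (S584, F1555). Control points (SVG): P0=(165.863,59.948), P1=(155.040,35.847), P2=(56.876,48.383), P3=(46.498,42.755); sampled at t=k/3. Machine vertices: (165.863,51.171) → (132.413,65.089) → (79.652,66.761) → (46.498,68.364). Open path.

**Shape 2** — `<polygon>` rectangle, stroke `#ff00ff` → score (S584, F1555). Machine vertices: (95.665,83.887) → (130.673,83.887) → (130.673,40.537) → (95.665,40.537) → (95.665,83.887). Closed: final G1 returns to the first vertex.

**Shape 3** — `<polygon>` rectangle, stroke `#0000ff` → engrave (S411, F3494). Machine vertices: (13.095,75.391) → (51.403,75.391) → (51.403,53.739) → (13.095,53.739) → (13.095,75.391). Closed: final G1 returns to the first vertex.

**Shape 4** — `<polygon>` rectangle, stroke `#ff00ff` → score (S584, F1555). Machine vertices: (60.859,73.965) → (88.170,73.965) → (88.170,45.791) → (60.859,45.791) → (60.859,73.965). Closed: final G1 returns to the first vertex.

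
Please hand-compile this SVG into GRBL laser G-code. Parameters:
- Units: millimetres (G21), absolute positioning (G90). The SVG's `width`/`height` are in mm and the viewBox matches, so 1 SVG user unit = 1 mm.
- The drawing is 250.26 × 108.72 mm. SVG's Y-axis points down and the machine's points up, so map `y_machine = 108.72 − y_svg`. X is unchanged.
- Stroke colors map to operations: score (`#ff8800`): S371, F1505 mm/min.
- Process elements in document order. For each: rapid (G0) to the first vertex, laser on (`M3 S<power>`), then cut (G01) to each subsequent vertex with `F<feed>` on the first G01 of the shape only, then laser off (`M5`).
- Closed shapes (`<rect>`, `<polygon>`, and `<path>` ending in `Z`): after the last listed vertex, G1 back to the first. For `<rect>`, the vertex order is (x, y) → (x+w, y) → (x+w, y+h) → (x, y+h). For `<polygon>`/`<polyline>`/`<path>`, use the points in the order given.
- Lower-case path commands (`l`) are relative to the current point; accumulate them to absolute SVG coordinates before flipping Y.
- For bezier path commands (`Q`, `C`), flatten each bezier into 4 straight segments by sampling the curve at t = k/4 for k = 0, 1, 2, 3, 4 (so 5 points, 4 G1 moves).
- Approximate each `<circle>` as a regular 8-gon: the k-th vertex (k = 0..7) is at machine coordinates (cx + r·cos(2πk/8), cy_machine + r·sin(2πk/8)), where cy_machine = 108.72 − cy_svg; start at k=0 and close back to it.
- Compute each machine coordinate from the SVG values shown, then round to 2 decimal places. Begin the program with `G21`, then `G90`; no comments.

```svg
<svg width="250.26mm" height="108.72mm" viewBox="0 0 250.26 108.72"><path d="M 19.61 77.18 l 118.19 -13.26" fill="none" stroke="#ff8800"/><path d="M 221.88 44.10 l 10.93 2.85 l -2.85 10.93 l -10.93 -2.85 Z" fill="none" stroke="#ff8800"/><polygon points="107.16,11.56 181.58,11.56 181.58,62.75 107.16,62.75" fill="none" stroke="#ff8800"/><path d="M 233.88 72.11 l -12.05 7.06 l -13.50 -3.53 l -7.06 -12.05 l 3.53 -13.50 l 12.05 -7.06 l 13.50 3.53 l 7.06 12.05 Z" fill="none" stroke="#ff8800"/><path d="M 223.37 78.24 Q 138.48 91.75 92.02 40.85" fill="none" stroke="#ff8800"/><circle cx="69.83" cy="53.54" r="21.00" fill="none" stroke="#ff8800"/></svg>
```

G21
G90
G0 X19.61 Y31.54
M3 S371
G01 X137.80 Y44.80 F1505
M5
G0 X221.88 Y64.62
M3 S371
G01 X232.81 Y61.77 F1505
G01 X229.96 Y50.84
G01 X219.03 Y53.69
G01 X221.88 Y64.62
M5
G0 X107.16 Y97.16
M3 S371
G01 X181.58 Y97.16 F1505
G01 X181.58 Y45.97
G01 X107.16 Y45.97
G01 X107.16 Y97.16
M5
G0 X233.88 Y36.61
M3 S371
G01 X221.83 Y29.55 F1505
G01 X208.33 Y33.08
G01 X201.27 Y45.13
G01 X204.80 Y58.63
G01 X216.85 Y65.69
G01 X230.35 Y62.16
G01 X237.41 Y50.11
G01 X233.88 Y36.61
M5
G0 X223.37 Y30.48
M3 S371
G01 X183.33 Y27.75 F1505
G01 X148.09 Y33.07
G01 X117.65 Y46.45
G01 X92.02 Y67.87
M5
G0 X90.83 Y55.18
M3 S371
G01 X84.68 Y70.03 F1505
G01 X69.83 Y76.18
G01 X54.98 Y70.03
G01 X48.83 Y55.18
G01 X54.98 Y40.33
G01 X69.83 Y34.18
G01 X84.68 Y40.33
G01 X90.83 Y55.18
M5

viewBox `0 0 250.26 108.72` with mm width/height → 1 unit = 1 mm. Flip: y_m = 108.72 − y_svg.

**Shape 1** — `<path>` line segment, stroke `#ff8800` → score (S371, F1505). Machine vertices: (19.61,31.54) → (137.80,44.80). Open path.

**Shape 2** — `<path>` regular polygon, stroke `#ff8800` → score (S371, F1505). Machine vertices: (221.88,64.62) → (232.81,61.77) → (229.96,50.84) → (219.03,53.69) → (221.88,64.62). Closed: final G1 returns to the first vertex.

**Shape 3** — `<polygon>` rectangle, stroke `#ff8800` → score (S371, F1505). Machine vertices: (107.16,97.16) → (181.58,97.16) → (181.58,45.97) → (107.16,45.97) → (107.16,97.16). Closed: final G1 returns to the first vertex.

**Shape 4** — `<path>` regular polygon, stroke `#ff8800` → score (S371, F1505). Machine vertices: (233.88,36.61) → (221.83,29.55) → (208.33,33.08) → (201.27,45.13) → (204.80,58.63) → (216.85,65.69) → (230.35,62.16) → (237.41,50.11) → (233.88,36.61). Closed: final G1 returns to the first vertex.

**Shape 5** — `<path>` quadratic bezier, stroke `#ff8800` → score (S371, F1505). Control points (SVG): P0=(223.37,78.24), P1=(138.48,91.75), P2=(92.02,40.85); sampled at t=k/4. Machine vertices: (223.37,30.48) → (183.33,27.75) → (148.09,33.07) → (117.65,46.45) → (92.02,67.87). Open path.

**Shape 6** — `<circle>` circle, stroke `#ff8800` → score (S371, F1505). Machine vertices: (90.83,55.18) → (84.68,70.03) → (69.83,76.18) → (54.98,70.03) → (48.83,55.18) → (54.98,40.33) → (69.83,34.18) → (84.68,40.33) → (90.83,55.18). Closed: final G1 returns to the first vertex.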